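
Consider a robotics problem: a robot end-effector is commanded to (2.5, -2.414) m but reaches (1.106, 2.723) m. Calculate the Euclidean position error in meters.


dx = 1.106 - (2.5) = -1.3940, dy = 2.723 - (-2.414) = 5.1370
err = sqrt(1.943236 + 26.388769) = 5.3228

5.3228 m


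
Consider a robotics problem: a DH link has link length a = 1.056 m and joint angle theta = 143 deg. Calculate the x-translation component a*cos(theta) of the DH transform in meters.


a*cos(theta) = 1.056*cos(143 deg) = -0.8434

-0.8434 m


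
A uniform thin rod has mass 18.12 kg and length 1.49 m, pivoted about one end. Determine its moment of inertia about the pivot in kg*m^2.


I = (1/3)*m*L^2 = (1/3)*18.12*1.49^2 = 13.4094

13.4094 kg*m^2


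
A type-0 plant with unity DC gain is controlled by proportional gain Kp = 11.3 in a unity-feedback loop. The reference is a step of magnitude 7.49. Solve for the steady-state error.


e_ss = R/(1 + Kp) = 7.49/(1 + 11.3) = 7.49/12.3000 = 0.6089

0.6089


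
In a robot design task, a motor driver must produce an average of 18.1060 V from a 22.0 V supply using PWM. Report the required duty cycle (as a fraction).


D = V_avg/V_supply = 18.1060/22.0 = 0.8230

0.8230


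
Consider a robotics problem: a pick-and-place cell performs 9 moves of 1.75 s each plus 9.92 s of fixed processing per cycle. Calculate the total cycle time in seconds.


T = 9*1.75 + 9.92 = 25.6700

25.6700 s


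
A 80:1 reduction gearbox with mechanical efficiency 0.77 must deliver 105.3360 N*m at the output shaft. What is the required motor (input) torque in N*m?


tau_in = tau_out / (N * eta) = 105.3360 / (80 * 0.77) = 1.7100

1.7100 N*m


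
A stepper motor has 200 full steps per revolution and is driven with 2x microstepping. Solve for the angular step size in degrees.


step = 360/(200*2) = 360/400 = 0.9000

0.9000 degrees


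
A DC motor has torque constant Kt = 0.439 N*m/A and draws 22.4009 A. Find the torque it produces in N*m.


tau = Kt * I = 0.439*22.4009 = 9.8340

9.8340 N*m


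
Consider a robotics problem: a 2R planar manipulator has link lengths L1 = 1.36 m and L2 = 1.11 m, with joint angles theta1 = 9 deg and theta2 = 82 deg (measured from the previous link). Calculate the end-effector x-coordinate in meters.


x = L1*cos(th1) + L2*cos(th1+th2) = 1.36*cos(9 deg) + 1.11*cos(91 deg) = 1.3239

1.3239 m


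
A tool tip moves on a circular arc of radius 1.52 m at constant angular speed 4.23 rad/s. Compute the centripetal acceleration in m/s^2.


a_c = omega^2 * r = 4.23^2 * 1.52 = 27.1972

27.1972 m/s^2


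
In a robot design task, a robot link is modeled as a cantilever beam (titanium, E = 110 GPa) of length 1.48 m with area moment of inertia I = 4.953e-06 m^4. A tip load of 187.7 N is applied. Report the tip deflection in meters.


delta = F*L^3/(3*E*I) = 187.7*1.48^3/(3*1.100e+11*4.953e-06)
      = 608.4843584/1634490 = 3.7228e-04

3.7228e-04 m


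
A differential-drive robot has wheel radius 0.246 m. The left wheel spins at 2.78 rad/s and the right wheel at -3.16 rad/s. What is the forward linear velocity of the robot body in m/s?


v = r*(wR + wL)/2 = 0.246*(-3.16 + 2.78)/2 = -0.0467

-0.0467 m/s


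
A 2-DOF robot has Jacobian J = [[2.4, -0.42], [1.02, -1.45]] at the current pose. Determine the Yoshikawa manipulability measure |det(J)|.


det(J) = 2.4*-1.45 - (-0.42)*(1.02) = -3.0516
|det(J)| = 3.0516

3.0516


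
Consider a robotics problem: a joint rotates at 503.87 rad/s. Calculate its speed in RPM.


RPM = 503.87 * 60/(2*pi) = 4811.6041

4811.6041 RPM


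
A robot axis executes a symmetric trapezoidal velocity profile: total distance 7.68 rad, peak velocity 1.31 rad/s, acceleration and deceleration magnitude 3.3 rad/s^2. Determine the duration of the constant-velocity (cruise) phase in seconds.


t_acc = v/a = 0.396970 s, d_acc = v^2/(2a) = 0.260015 rad each
d_cruise = 7.68 - 2*0.260015 = 7.159970 rad
t_cruise = d_cruise/v = 7.159970/1.31 = 5.4656

5.4656 s


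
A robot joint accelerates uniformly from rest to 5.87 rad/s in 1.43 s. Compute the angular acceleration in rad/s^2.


alpha = delta_omega / t = 5.87 / 1.43 = 4.1049

4.1049 rad/s^2


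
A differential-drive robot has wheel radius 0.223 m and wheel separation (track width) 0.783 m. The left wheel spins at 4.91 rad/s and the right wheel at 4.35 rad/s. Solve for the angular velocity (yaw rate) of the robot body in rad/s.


omega = r*(wR - wL)/L = 0.223*(4.35 - (4.91))/0.783 = -0.1595

-0.1595 rad/s


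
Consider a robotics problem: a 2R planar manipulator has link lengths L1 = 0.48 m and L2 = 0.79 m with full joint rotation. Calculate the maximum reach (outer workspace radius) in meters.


r_max = L1 + L2 = 0.48 + 0.79 = 1.2700

1.2700 m


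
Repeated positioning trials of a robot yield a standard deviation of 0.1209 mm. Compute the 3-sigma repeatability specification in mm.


repeatability = 3*sigma = 3*0.1209 = 0.3627

0.3627 mm


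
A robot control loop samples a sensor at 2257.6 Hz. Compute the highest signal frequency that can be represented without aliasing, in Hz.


f_max = f_s/2 = 2257.6/2 = 1128.8000

1128.8000 Hz


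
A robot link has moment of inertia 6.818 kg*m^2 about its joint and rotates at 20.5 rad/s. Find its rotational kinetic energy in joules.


KE = (1/2)*I*omega^2 = 0.5*6.818*20.5^2 = 1432.6323

1432.6323 J


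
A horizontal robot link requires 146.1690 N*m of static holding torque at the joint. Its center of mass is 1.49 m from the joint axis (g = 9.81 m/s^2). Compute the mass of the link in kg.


m = tau / (g*L) = 146.1690 / (9.81 * 1.49) = 10.0000

10.0000 kg


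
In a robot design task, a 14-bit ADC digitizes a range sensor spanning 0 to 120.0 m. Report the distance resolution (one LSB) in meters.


res = range / 2^n = 120.0/2^14 = 120.0/16384 = 0.0073

0.0073 m


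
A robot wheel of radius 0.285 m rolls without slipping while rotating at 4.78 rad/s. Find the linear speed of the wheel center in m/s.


v = omega * r = 4.78 * 0.285 = 1.3623

1.3623 m/s


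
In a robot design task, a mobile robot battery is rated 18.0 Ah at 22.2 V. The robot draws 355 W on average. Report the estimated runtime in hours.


E = 18.0*22.2 = 399.6000 Wh
t = E/P = 399.6000/355 = 1.1256

1.1256 hours


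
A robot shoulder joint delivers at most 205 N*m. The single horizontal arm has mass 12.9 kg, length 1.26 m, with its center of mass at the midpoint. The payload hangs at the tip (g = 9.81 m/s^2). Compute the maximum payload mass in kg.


tau_arm = m_arm*g*(L/2) = 12.9*9.81*1.26/2 = 79.7259 N*m
tau_payload = tau_max - tau_arm = 205 - 79.7259 = 125.2741
m_payload = tau_payload / (g*L) = 125.2741 / (9.81*1.26) = 10.1350

10.1350 kg


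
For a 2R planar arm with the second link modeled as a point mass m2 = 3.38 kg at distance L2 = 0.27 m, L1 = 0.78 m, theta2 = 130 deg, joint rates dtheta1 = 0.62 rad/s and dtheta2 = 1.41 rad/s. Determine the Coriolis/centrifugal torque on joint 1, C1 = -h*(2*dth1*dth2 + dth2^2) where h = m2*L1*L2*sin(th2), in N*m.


h = m2*L1*L2*sin(th2) = 3.38*0.78*0.27*sin(130 deg) = 0.545292
C1 = -h*(2*0.62*1.41 + 1.41^2) = -0.545292*3.7365 = -2.0375

-2.0375 N*m


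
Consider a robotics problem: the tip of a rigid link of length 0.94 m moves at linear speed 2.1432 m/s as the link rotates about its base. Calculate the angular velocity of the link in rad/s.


omega = v / L = 2.1432 / 0.94 = 2.2800

2.2800 rad/s


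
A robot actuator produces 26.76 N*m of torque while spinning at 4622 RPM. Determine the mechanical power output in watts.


omega = 4622 * 2*pi/60 = 484.014708 rad/s
P = tau * omega = 26.76 * 484.014708 = 12952.2336

12952.2336 W


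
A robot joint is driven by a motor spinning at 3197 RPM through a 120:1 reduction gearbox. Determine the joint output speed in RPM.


omega_joint = omega_motor / N = 3197 / 120 = 26.6417

26.6417 RPM


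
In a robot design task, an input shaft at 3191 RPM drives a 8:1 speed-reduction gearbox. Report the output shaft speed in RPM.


omega_out = omega_in / N = 3191 / 8 = 398.8750

398.8750 RPM


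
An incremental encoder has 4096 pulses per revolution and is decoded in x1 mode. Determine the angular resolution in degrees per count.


resolution = 360 / (PPR * 1) = 360 / 4096 = 0.0879

0.0879 degrees


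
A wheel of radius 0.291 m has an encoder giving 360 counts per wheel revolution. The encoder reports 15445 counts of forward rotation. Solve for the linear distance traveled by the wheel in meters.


revs = 15445/360 = 42.902778
d = revs * 2*pi*r = 42.902778 * 2*pi*0.291 = 78.4437

78.4437 m


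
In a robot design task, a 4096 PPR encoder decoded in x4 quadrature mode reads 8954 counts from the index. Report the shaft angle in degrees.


angle = counts * 360 / (PPR*4) = 8954 * 360 / 16384 = 196.7432

196.7432 degrees


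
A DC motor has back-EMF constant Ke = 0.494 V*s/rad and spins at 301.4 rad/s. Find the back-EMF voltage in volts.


V_emf = Ke * omega = 0.494*301.4 = 148.8916

148.8916 V


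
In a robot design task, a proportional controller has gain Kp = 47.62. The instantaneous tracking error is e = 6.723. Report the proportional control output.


u_P = Kp * e = 47.62 * 6.723 = 320.1493

320.1493


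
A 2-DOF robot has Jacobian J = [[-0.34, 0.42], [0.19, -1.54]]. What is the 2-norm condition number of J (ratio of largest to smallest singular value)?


JJ^T eigenvalues: trace(JJ^T) = 2.6997, det(JJ^T) = det(J)^2 = 0.19695844
s_max^2 = (2.6997 + sqrt(6.50054633))/2 = 2.62465845
s_min^2 = (2.6997 - sqrt(6.50054633))/2 = 0.07504155
kappa = s_max/s_min = sqrt(2.62465845/0.07504155) = 5.9141

5.9141


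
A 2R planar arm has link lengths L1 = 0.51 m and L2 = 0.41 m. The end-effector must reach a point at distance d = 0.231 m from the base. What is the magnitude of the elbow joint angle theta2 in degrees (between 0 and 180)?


cos(th2) = (d^2 - L1^2 - L2^2)/(2*L1*L2) = (0.231^2 - 0.51^2 - 0.41^2)/(2*0.51*0.41) = -0.89631516
th2 = acos(-0.89631516) = 153.6779 deg

153.6779 degrees


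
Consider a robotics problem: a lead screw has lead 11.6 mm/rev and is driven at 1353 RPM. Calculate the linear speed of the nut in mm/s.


v = lead * (RPM/60) = 11.6*1353/60 = 261.5800

261.5800 mm/s


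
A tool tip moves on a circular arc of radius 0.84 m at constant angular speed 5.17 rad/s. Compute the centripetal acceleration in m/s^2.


a_c = omega^2 * r = 5.17^2 * 0.84 = 22.4523

22.4523 m/s^2


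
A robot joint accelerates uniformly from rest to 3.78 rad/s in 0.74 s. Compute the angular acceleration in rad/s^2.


alpha = delta_omega / t = 3.78 / 0.74 = 5.1081

5.1081 rad/s^2


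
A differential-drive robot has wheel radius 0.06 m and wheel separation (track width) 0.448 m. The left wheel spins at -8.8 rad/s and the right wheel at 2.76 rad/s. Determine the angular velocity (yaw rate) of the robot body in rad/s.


omega = r*(wR - wL)/L = 0.06*(2.76 - (-8.8))/0.448 = 1.5482

1.5482 rad/s


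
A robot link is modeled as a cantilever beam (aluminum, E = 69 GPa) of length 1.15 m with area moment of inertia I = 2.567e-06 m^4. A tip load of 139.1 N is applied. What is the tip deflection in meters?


delta = F*L^3/(3*E*I) = 139.1*1.15^3/(3*6.900e+10*2.567e-06)
      = 211.5537125/531369 = 3.9813e-04

3.9813e-04 m


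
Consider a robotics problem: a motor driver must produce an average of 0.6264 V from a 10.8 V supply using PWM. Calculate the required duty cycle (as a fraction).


D = V_avg/V_supply = 0.6264/10.8 = 0.0580

0.0580


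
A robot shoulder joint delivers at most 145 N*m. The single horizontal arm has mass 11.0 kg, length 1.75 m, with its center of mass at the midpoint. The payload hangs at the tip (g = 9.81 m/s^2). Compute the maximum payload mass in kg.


tau_arm = m_arm*g*(L/2) = 11.0*9.81*1.75/2 = 94.4213 N*m
tau_payload = tau_max - tau_arm = 145 - 94.4213 = 50.5787
m_payload = tau_payload / (g*L) = 50.5787 / (9.81*1.75) = 2.9462

2.9462 kg


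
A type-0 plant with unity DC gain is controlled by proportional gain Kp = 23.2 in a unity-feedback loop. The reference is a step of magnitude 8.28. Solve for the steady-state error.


e_ss = R/(1 + Kp) = 8.28/(1 + 23.2) = 8.28/24.2000 = 0.3421

0.3421


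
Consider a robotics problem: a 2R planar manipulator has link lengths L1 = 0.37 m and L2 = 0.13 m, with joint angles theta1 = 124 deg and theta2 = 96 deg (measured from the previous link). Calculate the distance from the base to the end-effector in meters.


x = L1*cos(th1) + L2*cos(th1+th2) = -0.306487
y = L1*sin(th1) + L2*sin(th1+th2) = 0.223182
d = sqrt(x^2 + y^2) = sqrt(0.093934 + 0.049810) = 0.3791

0.3791 m


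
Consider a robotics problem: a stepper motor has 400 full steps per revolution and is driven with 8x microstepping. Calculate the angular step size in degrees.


step = 360/(400*8) = 360/3200 = 0.1125

0.1125 degrees


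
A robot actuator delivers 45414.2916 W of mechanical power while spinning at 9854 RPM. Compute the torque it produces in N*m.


omega = 9854 * 2*pi/60 = 1031.908467 rad/s
tau = P / omega = 45414.2916 / 1031.908467 = 44.0100

44.0100 N*m


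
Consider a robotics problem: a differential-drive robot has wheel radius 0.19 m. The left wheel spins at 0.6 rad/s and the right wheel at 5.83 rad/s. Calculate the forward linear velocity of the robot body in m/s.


v = r*(wR + wL)/2 = 0.19*(5.83 + 0.6)/2 = 0.6109

0.6109 m/s


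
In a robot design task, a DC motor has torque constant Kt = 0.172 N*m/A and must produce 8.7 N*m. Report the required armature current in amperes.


I = tau / Kt = 8.7/0.172 = 50.5814

50.5814 A


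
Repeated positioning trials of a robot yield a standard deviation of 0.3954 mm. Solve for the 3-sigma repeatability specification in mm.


repeatability = 3*sigma = 3*0.3954 = 1.1862

1.1862 mm


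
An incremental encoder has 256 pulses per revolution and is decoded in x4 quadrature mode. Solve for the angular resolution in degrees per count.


resolution = 360 / (PPR * 4) = 360 / 1024 = 0.3516

0.3516 degrees


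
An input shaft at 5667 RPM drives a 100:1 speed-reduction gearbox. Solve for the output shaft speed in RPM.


omega_out = omega_in / N = 5667 / 100 = 56.6700

56.6700 RPM


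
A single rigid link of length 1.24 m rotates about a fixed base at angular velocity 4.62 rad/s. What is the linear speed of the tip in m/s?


v = L*omega = 1.24 * 4.62 = 5.7288

5.7288 m/s


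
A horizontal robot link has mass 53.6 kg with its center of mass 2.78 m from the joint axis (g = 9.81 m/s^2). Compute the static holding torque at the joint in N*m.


tau = m*g*L = 53.6 * 9.81 * 2.78 = 1461.7685

1461.7685 N*m


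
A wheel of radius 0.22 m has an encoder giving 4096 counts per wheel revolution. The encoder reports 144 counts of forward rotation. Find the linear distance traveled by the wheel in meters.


revs = 144/4096 = 0.035156
d = revs * 2*pi*r = 0.035156 * 2*pi*0.22 = 0.0486

0.0486 m


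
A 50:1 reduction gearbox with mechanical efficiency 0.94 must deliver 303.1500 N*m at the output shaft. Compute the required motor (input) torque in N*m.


tau_in = tau_out / (N * eta) = 303.1500 / (50 * 0.94) = 6.4500

6.4500 N*m


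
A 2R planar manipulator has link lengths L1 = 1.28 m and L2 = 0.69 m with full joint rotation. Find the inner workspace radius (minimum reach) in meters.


r_min = |L1 - L2| = |1.28 - 0.69| = 0.5900

0.5900 m


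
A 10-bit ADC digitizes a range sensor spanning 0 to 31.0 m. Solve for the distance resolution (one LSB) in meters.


res = range / 2^n = 31.0/2^10 = 31.0/1024 = 0.0303

0.0303 m


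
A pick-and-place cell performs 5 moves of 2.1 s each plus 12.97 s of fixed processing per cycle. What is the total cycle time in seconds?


T = 5*2.1 + 12.97 = 23.4700

23.4700 s


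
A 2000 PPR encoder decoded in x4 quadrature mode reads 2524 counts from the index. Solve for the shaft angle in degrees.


angle = counts * 360 / (PPR*4) = 2524 * 360 / 8000 = 113.5800

113.5800 degrees


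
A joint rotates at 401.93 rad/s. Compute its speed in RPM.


RPM = 401.93 * 60/(2*pi) = 3838.1488

3838.1488 RPM


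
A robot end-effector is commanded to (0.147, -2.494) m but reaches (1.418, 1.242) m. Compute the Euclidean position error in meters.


dx = 1.418 - (0.147) = 1.2710, dy = 1.242 - (-2.494) = 3.7360
err = sqrt(1.615441 + 13.957696) = 3.9463

3.9463 m


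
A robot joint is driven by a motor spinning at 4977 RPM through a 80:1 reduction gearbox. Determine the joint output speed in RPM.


omega_joint = omega_motor / N = 4977 / 80 = 62.2125

62.2125 RPM


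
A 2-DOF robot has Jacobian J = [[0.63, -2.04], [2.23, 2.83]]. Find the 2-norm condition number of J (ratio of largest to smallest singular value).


JJ^T eigenvalues: trace(JJ^T) = 17.5403, det(JJ^T) = det(J)^2 = 40.09549041
s_max^2 = (17.5403 + sqrt(147.28016245))/2 = 14.83810193
s_min^2 = (17.5403 - sqrt(147.28016245))/2 = 2.70219807
kappa = s_max/s_min = sqrt(14.83810193/2.70219807) = 2.3433

2.3433


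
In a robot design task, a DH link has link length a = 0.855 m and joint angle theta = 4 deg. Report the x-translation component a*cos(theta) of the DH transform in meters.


a*cos(theta) = 0.855*cos(4 deg) = 0.8529

0.8529 m


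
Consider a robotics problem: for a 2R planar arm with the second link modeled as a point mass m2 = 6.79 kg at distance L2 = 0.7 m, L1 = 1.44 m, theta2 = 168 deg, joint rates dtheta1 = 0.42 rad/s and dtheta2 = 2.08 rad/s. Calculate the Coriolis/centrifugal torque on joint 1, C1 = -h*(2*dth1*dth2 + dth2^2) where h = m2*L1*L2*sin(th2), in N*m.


h = m2*L1*L2*sin(th2) = 6.79*1.44*0.7*sin(168 deg) = 1.423014
C1 = -h*(2*0.42*2.08 + 2.08^2) = -1.423014*6.0736 = -8.6428

-8.6428 N*m


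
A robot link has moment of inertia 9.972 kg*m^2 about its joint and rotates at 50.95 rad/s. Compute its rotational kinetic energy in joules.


KE = (1/2)*I*omega^2 = 0.5*9.972*50.95^2 = 12943.1699

12943.1699 J


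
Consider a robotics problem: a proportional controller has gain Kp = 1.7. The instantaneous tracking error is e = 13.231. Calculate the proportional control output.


u_P = Kp * e = 1.7 * 13.231 = 22.4927

22.4927


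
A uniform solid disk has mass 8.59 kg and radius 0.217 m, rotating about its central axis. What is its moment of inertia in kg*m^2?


I = (1/2)*m*R^2 = 0.5*8.59*0.217^2 = 0.2022

0.2022 kg*m^2


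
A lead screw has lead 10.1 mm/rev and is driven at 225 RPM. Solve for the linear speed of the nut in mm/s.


v = lead * (RPM/60) = 10.1*225/60 = 37.8750

37.8750 mm/s


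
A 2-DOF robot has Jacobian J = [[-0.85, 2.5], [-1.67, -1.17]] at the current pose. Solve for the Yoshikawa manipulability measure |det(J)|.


det(J) = -0.85*-1.17 - (2.5)*(-1.67) = 5.1695
|det(J)| = 5.1695

5.1695


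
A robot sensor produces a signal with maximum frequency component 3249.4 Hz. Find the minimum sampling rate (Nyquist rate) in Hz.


f_s,min = 2*f_max = 2*3249.4 = 6498.8000

6498.8000 Hz


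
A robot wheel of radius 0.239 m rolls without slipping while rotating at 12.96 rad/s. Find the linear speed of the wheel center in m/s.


v = omega * r = 12.96 * 0.239 = 3.0974

3.0974 m/s


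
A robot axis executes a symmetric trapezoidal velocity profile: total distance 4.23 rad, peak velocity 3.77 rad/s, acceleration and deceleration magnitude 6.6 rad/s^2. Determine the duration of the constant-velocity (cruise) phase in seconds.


t_acc = v/a = 0.571212 s, d_acc = v^2/(2a) = 1.076735 rad each
d_cruise = 4.23 - 2*1.076735 = 2.076530 rad
t_cruise = d_cruise/v = 2.076530/3.77 = 0.5508

0.5508 s


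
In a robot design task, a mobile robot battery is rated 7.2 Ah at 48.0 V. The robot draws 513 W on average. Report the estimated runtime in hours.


E = 7.2*48.0 = 345.6000 Wh
t = E/P = 345.6000/513 = 0.6737

0.6737 hours


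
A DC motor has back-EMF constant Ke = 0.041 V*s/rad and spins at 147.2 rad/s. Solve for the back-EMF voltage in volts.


V_emf = Ke * omega = 0.041*147.2 = 6.0352

6.0352 V


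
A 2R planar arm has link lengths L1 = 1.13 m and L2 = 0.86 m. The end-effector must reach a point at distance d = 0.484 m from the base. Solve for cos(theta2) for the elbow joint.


cos(th2) = (d^2 - L1^2 - L2^2)/(2*L1*L2) = (0.484^2 - 1.13^2 - 0.86^2)/(2*1.13*0.86) = -0.9170

-0.9170


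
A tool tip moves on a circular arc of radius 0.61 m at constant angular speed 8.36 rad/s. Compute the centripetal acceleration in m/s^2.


a_c = omega^2 * r = 8.36^2 * 0.61 = 42.6327

42.6327 m/s^2


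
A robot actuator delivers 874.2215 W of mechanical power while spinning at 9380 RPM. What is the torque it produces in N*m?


omega = 9380 * 2*pi/60 = 982.271303 rad/s
tau = P / omega = 874.2215 / 982.271303 = 0.8900

0.8900 N*m


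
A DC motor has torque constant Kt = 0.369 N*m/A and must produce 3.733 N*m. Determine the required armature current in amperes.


I = tau / Kt = 3.733/0.369 = 10.1165

10.1165 A


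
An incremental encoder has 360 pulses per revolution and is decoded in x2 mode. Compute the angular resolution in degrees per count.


resolution = 360 / (PPR * 2) = 360 / 720 = 0.5000

0.5000 degrees


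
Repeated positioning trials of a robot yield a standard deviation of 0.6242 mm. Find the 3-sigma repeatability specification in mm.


repeatability = 3*sigma = 3*0.6242 = 1.8726

1.8726 mm


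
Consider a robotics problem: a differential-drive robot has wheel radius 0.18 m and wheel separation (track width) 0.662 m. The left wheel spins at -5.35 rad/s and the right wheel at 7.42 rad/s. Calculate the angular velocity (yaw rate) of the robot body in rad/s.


omega = r*(wR - wL)/L = 0.18*(7.42 - (-5.35))/0.662 = 3.4722

3.4722 rad/s


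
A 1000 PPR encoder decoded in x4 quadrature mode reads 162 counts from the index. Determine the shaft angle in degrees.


angle = counts * 360 / (PPR*4) = 162 * 360 / 4000 = 14.5800

14.5800 degrees


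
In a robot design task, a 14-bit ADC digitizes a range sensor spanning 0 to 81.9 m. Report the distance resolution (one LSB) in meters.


res = range / 2^n = 81.9/2^14 = 81.9/16384 = 0.0050

0.0050 m


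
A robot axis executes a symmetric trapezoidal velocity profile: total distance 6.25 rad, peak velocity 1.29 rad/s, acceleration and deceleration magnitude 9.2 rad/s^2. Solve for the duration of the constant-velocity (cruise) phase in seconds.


t_acc = v/a = 0.140217 s, d_acc = v^2/(2a) = 0.090440 rad each
d_cruise = 6.25 - 2*0.090440 = 6.069120 rad
t_cruise = d_cruise/v = 6.069120/1.29 = 4.7047

4.7047 s


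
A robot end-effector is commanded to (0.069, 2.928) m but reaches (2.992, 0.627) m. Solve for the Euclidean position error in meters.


dx = 2.992 - (0.069) = 2.9230, dy = 0.627 - (2.928) = -2.3010
err = sqrt(8.543929 + 5.294601) = 3.7200

3.7200 m


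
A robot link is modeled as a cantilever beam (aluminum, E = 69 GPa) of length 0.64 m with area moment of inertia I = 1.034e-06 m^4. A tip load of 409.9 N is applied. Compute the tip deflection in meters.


delta = F*L^3/(3*E*I) = 409.9*0.64^3/(3*6.900e+10*1.034e-06)
      = 107.4528256/214038 = 5.0203e-04

5.0203e-04 m


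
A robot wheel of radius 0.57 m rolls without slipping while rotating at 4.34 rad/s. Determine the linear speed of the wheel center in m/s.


v = omega * r = 4.34 * 0.57 = 2.4738

2.4738 m/s


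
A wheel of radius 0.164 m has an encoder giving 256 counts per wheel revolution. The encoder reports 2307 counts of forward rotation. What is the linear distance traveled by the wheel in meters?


revs = 2307/256 = 9.011719
d = revs * 2*pi*r = 9.011719 * 2*pi*0.164 = 9.2861

9.2861 m


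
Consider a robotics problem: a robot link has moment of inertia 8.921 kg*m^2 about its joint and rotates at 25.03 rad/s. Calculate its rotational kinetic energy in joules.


KE = (1/2)*I*omega^2 = 0.5*8.921*25.03^2 = 2794.5073

2794.5073 J


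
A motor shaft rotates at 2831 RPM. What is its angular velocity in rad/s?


omega = 2831 * 2*pi/60 = 296.4616

296.4616 rad/s


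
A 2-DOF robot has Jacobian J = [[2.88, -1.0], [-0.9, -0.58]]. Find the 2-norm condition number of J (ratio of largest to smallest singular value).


JJ^T eigenvalues: trace(JJ^T) = 10.4408, det(JJ^T) = det(J)^2 = 6.60695616
s_max^2 = (10.4408 + sqrt(82.58248000))/2 = 9.76414515
s_min^2 = (10.4408 - sqrt(82.58248000))/2 = 0.67665485
kappa = s_max/s_min = sqrt(9.76414515/0.67665485) = 3.7987

3.7987


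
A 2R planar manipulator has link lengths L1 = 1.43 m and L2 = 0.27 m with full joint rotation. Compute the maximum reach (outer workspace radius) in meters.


r_max = L1 + L2 = 1.43 + 0.27 = 1.7000

1.7000 m


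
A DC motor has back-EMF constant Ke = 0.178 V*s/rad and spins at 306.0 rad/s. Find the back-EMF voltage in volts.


V_emf = Ke * omega = 0.178*306.0 = 54.4680

54.4680 V


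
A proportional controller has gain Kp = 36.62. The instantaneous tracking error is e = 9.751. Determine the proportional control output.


u_P = Kp * e = 36.62 * 9.751 = 357.0816

357.0816


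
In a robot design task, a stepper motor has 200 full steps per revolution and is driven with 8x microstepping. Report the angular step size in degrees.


step = 360/(200*8) = 360/1600 = 0.2250

0.2250 degrees


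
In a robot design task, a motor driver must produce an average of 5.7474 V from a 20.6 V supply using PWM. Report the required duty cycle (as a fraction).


D = V_avg/V_supply = 5.7474/20.6 = 0.2790

0.2790


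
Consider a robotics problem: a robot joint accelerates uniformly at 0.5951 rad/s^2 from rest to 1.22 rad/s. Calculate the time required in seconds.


t = delta_omega / alpha = 1.22 / 0.5951 = 2.0501

2.0501 s


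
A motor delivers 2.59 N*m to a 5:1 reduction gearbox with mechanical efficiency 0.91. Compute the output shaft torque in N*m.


tau_out = tau_in * N * eta = 2.59 * 5 * 0.91 = 11.7845

11.7845 N*m


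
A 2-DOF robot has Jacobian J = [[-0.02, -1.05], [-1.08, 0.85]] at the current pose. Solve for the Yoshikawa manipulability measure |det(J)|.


det(J) = -0.02*0.85 - (-1.05)*(-1.08) = -1.1510
|det(J)| = 1.1510

1.1510


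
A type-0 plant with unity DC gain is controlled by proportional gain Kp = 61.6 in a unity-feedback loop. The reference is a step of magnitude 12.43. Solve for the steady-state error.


e_ss = R/(1 + Kp) = 12.43/(1 + 61.6) = 12.43/62.6000 = 0.1986

0.1986


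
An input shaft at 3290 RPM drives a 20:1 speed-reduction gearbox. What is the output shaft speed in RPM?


omega_out = omega_in / N = 3290 / 20 = 164.5000

164.5000 RPM


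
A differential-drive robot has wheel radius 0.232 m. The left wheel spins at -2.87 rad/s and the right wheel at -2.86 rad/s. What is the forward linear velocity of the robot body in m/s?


v = r*(wR + wL)/2 = 0.232*(-2.86 + -2.87)/2 = -0.6647

-0.6647 m/s


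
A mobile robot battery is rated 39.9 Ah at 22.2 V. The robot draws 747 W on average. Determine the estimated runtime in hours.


E = 39.9*22.2 = 885.7800 Wh
t = E/P = 885.7800/747 = 1.1858

1.1858 hours


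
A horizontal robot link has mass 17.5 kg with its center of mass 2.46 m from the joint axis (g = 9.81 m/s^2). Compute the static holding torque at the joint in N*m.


tau = m*g*L = 17.5 * 9.81 * 2.46 = 422.3205

422.3205 N*m


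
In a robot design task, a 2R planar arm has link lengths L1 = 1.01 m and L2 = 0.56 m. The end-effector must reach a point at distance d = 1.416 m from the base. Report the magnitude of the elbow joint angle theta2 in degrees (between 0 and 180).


cos(th2) = (d^2 - L1^2 - L2^2)/(2*L1*L2) = (1.416^2 - 1.01^2 - 0.56^2)/(2*1.01*0.56) = 0.59349010
th2 = acos(0.59349010) = 53.5949 deg

53.5949 degrees


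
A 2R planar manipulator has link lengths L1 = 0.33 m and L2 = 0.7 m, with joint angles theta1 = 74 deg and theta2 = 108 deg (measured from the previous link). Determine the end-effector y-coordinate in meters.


y = L1*sin(th1) + L2*sin(th1+th2) = 0.33*sin(74 deg) + 0.7*sin(182 deg) = 0.2928

0.2928 m


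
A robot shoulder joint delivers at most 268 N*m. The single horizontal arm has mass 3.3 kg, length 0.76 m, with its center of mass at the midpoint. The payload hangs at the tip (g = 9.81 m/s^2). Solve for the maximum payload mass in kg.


tau_arm = m_arm*g*(L/2) = 3.3*9.81*0.76/2 = 12.3017 N*m
tau_payload = tau_max - tau_arm = 268 - 12.3017 = 255.6983
m_payload = tau_payload / (g*L) = 255.6983 / (9.81*0.76) = 34.2961

34.2961 kg


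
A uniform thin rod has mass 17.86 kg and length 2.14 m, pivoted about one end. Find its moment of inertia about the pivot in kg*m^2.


I = (1/3)*m*L^2 = (1/3)*17.86*2.14^2 = 27.2639

27.2639 kg*m^2


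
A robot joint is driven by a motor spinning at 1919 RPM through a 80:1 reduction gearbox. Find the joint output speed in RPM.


omega_joint = omega_motor / N = 1919 / 80 = 23.9875

23.9875 RPM


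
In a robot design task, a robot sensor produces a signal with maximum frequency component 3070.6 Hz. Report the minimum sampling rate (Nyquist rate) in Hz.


f_s,min = 2*f_max = 2*3070.6 = 6141.2000

6141.2000 Hz


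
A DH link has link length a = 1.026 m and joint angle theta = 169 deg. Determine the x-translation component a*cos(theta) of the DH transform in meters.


a*cos(theta) = 1.026*cos(169 deg) = -1.0071

-1.0071 m


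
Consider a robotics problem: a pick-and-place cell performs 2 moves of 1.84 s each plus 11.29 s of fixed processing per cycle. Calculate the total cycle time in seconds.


T = 2*1.84 + 11.29 = 14.9700

14.9700 s


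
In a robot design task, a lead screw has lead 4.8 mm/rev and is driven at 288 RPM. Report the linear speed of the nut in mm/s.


v = lead * (RPM/60) = 4.8*288/60 = 23.0400

23.0400 mm/s


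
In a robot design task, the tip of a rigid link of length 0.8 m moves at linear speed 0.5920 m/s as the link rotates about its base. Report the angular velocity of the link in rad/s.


omega = v / L = 0.5920 / 0.8 = 0.7400

0.7400 rad/s


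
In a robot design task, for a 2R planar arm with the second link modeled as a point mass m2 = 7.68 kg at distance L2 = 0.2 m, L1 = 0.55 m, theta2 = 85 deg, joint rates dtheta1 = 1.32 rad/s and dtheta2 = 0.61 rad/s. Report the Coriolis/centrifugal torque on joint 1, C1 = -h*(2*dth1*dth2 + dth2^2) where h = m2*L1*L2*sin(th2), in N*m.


h = m2*L1*L2*sin(th2) = 7.68*0.55*0.2*sin(85 deg) = 0.841585
C1 = -h*(2*1.32*0.61 + 0.61^2) = -0.841585*1.9825 = -1.6684

-1.6684 N*m


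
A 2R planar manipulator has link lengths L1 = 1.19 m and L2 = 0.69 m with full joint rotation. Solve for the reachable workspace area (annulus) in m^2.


r_max = L1 + L2 = 1.8800, r_min = |L1 - L2| = 0.5000
A = pi*(r_max^2 - r_min^2) = pi*(3.5344 - 0.2500) = 10.3182

10.3182 m^2


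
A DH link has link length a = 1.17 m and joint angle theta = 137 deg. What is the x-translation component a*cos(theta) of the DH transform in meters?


a*cos(theta) = 1.17*cos(137 deg) = -0.8557

-0.8557 m


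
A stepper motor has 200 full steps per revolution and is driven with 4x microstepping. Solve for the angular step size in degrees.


step = 360/(200*4) = 360/800 = 0.4500

0.4500 degrees


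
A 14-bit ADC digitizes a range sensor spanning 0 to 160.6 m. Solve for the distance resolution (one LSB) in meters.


res = range / 2^n = 160.6/2^14 = 160.6/16384 = 0.0098

0.0098 m


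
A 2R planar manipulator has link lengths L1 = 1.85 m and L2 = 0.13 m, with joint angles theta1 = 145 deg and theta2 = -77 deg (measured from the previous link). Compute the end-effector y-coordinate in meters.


y = L1*sin(th1) + L2*sin(th1+th2) = 1.85*sin(145 deg) + 0.13*sin(68 deg) = 1.1817

1.1817 m


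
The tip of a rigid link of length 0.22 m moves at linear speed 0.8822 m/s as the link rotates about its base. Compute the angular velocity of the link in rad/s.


omega = v / L = 0.8822 / 0.22 = 4.0100

4.0100 rad/s


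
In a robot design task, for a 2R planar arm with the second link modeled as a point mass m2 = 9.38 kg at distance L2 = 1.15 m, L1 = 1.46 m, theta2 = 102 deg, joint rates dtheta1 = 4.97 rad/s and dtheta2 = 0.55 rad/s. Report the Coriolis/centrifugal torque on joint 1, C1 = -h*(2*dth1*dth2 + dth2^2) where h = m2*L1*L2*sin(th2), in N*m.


h = m2*L1*L2*sin(th2) = 9.38*1.46*1.15*sin(102 deg) = 15.404866
C1 = -h*(2*4.97*0.55 + 0.55^2) = -15.404866*5.7695 = -88.8784

-88.8784 N*m


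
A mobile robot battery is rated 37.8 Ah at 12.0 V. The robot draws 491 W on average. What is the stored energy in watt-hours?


E = capacity * V = 37.8*12.0 = 453.6000

453.6000 Wh


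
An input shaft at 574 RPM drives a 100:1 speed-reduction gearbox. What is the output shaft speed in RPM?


omega_out = omega_in / N = 574 / 100 = 5.7400

5.7400 RPM


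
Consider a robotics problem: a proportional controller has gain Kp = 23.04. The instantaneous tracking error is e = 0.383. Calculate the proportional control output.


u_P = Kp * e = 23.04 * 0.383 = 8.8243

8.8243


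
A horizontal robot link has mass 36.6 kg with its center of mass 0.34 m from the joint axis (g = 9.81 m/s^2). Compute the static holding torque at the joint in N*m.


tau = m*g*L = 36.6 * 9.81 * 0.34 = 122.0756

122.0756 N*m


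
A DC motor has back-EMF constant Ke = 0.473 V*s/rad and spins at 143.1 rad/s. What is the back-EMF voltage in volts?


V_emf = Ke * omega = 0.473*143.1 = 67.6863

67.6863 V


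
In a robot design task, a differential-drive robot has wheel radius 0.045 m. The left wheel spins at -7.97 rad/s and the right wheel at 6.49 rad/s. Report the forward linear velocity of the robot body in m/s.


v = r*(wR + wL)/2 = 0.045*(6.49 + -7.97)/2 = -0.0333

-0.0333 m/s


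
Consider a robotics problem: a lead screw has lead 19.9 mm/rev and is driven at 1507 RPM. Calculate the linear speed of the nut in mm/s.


v = lead * (RPM/60) = 19.9*1507/60 = 499.8217

499.8217 mm/s


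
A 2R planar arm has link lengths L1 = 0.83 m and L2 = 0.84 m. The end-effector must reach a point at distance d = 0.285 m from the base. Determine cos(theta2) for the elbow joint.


cos(th2) = (d^2 - L1^2 - L2^2)/(2*L1*L2) = (0.285^2 - 0.83^2 - 0.84^2)/(2*0.83*0.84) = -0.9418

-0.9418


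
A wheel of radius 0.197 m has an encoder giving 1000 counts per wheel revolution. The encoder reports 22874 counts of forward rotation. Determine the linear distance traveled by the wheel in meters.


revs = 22874/1000 = 22.874000
d = revs * 2*pi*r = 22.874000 * 2*pi*0.197 = 28.3132

28.3132 m


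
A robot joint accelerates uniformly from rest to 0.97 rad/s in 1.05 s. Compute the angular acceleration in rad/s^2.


alpha = delta_omega / t = 0.97 / 1.05 = 0.9238

0.9238 rad/s^2


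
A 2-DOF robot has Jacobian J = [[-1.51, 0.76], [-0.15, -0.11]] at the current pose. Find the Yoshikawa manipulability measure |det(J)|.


det(J) = -1.51*-0.11 - (0.76)*(-0.15) = 0.2801
|det(J)| = 0.2801

0.2801


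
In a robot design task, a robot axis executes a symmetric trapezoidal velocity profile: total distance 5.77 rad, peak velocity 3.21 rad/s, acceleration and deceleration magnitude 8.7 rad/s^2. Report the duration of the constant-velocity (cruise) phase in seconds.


t_acc = v/a = 0.368966 s, d_acc = v^2/(2a) = 0.592190 rad each
d_cruise = 5.77 - 2*0.592190 = 4.585620 rad
t_cruise = d_cruise/v = 4.585620/3.21 = 1.4285

1.4285 s


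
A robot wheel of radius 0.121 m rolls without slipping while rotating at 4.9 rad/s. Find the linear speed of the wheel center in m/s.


v = omega * r = 4.9 * 0.121 = 0.5929

0.5929 m/s


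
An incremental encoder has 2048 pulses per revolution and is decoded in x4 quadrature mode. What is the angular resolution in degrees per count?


resolution = 360 / (PPR * 4) = 360 / 8192 = 0.0439

0.0439 degrees


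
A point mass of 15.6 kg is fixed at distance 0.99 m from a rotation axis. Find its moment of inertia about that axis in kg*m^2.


I = m*r^2 = 15.6*0.99^2 = 15.2896

15.2896 kg*m^2


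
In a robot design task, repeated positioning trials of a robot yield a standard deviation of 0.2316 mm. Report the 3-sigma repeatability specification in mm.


repeatability = 3*sigma = 3*0.2316 = 0.6948

0.6948 mm


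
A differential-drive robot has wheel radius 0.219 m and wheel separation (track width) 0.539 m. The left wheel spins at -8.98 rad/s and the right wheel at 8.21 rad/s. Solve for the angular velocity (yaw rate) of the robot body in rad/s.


omega = r*(wR - wL)/L = 0.219*(8.21 - (-8.98))/0.539 = 6.9844

6.9844 rad/s


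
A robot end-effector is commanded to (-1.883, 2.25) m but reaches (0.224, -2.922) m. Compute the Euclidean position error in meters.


dx = 0.224 - (-1.883) = 2.1070, dy = -2.922 - (2.25) = -5.1720
err = sqrt(4.439449 + 26.749584) = 5.5847

5.5847 m


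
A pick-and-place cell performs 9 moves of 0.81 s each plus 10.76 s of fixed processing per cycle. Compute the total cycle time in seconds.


T = 9*0.81 + 10.76 = 18.0500

18.0500 s


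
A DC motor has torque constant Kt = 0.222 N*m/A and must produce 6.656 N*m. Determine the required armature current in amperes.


I = tau / Kt = 6.656/0.222 = 29.9820

29.9820 A


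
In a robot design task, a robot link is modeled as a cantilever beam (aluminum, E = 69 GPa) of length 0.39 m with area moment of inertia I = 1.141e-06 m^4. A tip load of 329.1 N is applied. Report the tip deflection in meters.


delta = F*L^3/(3*E*I) = 329.1*0.39^3/(3*6.900e+10*1.141e-06)
      = 19.5218829/236187 = 8.2654e-05

8.2654e-05 m


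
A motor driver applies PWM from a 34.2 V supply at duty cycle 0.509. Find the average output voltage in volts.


V_avg = V_supply * D = 34.2*0.509 = 17.4078

17.4078 V


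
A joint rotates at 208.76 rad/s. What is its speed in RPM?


RPM = 208.76 * 60/(2*pi) = 1993.5112

1993.5112 RPM


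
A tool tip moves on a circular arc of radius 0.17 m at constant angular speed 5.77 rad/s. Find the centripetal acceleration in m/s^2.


a_c = omega^2 * r = 5.77^2 * 0.17 = 5.6598

5.6598 m/s^2


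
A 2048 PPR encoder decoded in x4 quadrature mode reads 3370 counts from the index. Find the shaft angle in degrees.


angle = counts * 360 / (PPR*4) = 3370 * 360 / 8192 = 148.0957

148.0957 degrees


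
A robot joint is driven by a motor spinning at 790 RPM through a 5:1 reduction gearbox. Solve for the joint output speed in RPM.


omega_joint = omega_motor / N = 790 / 5 = 158.0000

158.0000 RPM


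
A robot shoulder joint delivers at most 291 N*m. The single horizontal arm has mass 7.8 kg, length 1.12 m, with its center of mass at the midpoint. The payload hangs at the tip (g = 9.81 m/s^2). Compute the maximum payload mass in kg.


tau_arm = m_arm*g*(L/2) = 7.8*9.81*1.12/2 = 42.8501 N*m
tau_payload = tau_max - tau_arm = 291 - 42.8501 = 248.1499
m_payload = tau_payload / (g*L) = 248.1499 / (9.81*1.12) = 22.5854

22.5854 kg


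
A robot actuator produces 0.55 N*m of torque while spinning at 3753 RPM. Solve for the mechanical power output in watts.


omega = 3753 * 2*pi/60 = 393.013241 rad/s
P = tau * omega = 0.55 * 393.013241 = 216.1573

216.1573 W


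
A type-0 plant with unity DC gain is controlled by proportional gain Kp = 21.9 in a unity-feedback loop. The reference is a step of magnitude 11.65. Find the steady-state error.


e_ss = R/(1 + Kp) = 11.65/(1 + 21.9) = 11.65/22.9000 = 0.5087

0.5087


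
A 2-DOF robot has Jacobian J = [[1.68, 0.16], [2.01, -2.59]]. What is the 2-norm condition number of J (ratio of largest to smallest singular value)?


JJ^T eigenvalues: trace(JJ^T) = 13.5962, det(JJ^T) = det(J)^2 = 21.83505984
s_max^2 = (13.5962 + sqrt(97.51641508))/2 = 11.73562000
s_min^2 = (13.5962 - sqrt(97.51641508))/2 = 1.86058000
kappa = s_max/s_min = sqrt(11.73562000/1.86058000) = 2.5115

2.5115
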